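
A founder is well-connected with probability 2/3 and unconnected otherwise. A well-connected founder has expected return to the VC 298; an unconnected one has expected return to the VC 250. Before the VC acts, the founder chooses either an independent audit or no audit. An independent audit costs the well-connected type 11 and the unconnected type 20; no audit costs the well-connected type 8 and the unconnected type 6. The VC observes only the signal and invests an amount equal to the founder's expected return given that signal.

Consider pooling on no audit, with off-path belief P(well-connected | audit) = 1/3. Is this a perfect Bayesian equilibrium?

On the equilibrium path (no audit) the VC holds the prior 2/3 and pays 2/3·298 + 1/3·250 = 282. Off-path (audit) belief 1/3 gives 1/3·298 + 2/3·250 = 266.
Well-connected: no audit gives 282 − 8 = 274; audit gives 266 − 11 = 255. Stays. ✓
Unconnected: no audit gives 282 − 6 = 276; audit gives 266 − 20 = 246. Stays. ✓
Beliefs are Bayes-consistent on-path and both types best-respond.

Yes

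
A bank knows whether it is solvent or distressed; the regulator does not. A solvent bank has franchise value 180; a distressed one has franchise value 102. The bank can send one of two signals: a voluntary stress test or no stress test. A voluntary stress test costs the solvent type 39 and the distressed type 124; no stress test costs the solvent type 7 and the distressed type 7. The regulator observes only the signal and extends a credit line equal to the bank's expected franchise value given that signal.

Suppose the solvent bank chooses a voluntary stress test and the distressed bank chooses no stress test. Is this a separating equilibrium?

Under separation the regulator infers type exactly: stress test → solvent (pays 180), no stress test → distressed (pays 102).
Solvent: stress test gives 180 − 39 = 141; no stress test gives 102 − 7 = 95. No deviation. ✓
Distressed: no stress test gives 102 − 7 = 95; stress test gives 180 − 124 = 56. No deviation. ✓
Neither type gains from mimicking the other.

Yes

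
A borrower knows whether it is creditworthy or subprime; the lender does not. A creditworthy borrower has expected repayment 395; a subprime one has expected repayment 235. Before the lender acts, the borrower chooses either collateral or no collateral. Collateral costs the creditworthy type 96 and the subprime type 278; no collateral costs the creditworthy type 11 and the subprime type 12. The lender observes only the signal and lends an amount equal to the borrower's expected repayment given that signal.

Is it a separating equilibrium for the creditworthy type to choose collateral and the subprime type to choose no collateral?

Yes

If types separate, collateral earns payment 395 and no collateral earns 235.
Creditworthy: collateral gives 395 − 96 = 299; no collateral gives 235 − 11 = 224. No deviation. ✓
Subprime: no collateral gives 235 − 12 = 223; collateral gives 395 − 278 = 117. No deviation. ✓
Both incentive constraints hold.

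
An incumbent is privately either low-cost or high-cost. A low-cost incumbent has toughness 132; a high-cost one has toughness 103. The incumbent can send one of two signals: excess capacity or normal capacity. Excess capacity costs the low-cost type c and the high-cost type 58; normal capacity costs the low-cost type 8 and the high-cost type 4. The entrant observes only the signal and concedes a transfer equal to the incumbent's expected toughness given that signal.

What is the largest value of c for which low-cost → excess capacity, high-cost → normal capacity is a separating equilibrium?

Under separation: excess capacity → low-cost (pays 132); normal capacity → high-cost (pays 103).
High-cost: 103 − 4 = 99 ≥ 132 − 58 = 74. Holds regardless of c. ✓
Low-cost: 132 − c ≥ 103 − 8, so c ≤ 132 − 95 = 37.

37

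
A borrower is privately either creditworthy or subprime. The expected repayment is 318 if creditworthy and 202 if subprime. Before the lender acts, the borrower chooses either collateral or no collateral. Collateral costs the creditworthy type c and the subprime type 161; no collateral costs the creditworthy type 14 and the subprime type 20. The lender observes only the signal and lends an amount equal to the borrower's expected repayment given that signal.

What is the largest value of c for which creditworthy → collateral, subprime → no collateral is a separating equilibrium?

130

Under separation: collateral → creditworthy (pays 318); no collateral → subprime (pays 202).
Subprime: 202 − 20 = 182 ≥ 318 − 161 = 157. Holds regardless of c. ✓
Creditworthy: 318 − c ≥ 202 − 14, so c ≤ 318 − 188 = 130.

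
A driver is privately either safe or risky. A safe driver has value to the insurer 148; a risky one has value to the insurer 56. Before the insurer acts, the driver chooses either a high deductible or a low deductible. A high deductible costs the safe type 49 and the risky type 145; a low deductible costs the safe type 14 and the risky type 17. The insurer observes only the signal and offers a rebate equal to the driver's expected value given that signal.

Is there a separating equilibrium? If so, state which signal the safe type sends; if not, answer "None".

Try safe → high deductible, risky → low deductible:
  Under separation the insurer infers type exactly: high deductible → safe (pays 148), low deductible → risky (pays 56).
  Safe: high deductible gives 148 − 49 = 99; low deductible gives 56 − 14 = 42. No deviation. ✓
  Risky: low deductible gives 56 − 17 = 39; high deductible gives 148 − 145 = 3. No deviation. ✓
Both hold — the safe type sends high deductible.

high deductible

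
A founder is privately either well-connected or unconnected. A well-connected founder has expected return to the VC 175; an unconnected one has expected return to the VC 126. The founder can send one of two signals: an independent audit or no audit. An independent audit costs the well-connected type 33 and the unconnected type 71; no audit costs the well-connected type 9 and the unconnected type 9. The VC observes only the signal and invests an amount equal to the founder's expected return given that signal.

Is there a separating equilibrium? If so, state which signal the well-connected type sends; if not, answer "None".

audit

Try well-connected → audit, unconnected → no audit:
  Under separation the VC infers type exactly: audit → well-connected (pays 175), no audit → unconnected (pays 126).
  Well-connected: audit gives 175 − 33 = 142; no audit gives 126 − 9 = 117. No deviation. ✓
  Unconnected: no audit gives 126 − 9 = 117; audit gives 175 − 71 = 104. No deviation. ✓
Both hold — the well-connected type sends audit.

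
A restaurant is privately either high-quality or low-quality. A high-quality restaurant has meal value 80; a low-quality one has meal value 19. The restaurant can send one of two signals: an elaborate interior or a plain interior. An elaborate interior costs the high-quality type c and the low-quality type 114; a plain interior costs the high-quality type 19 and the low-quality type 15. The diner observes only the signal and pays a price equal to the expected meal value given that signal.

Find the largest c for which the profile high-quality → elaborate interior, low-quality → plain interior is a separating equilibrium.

80

Under separation: elaborate interior → high-quality (pays 80); plain interior → low-quality (pays 19).
Low-quality: 19 − 15 = 4 ≥ 80 − 114 = -34. Holds regardless of c. ✓
High-quality: 80 − c ≥ 19 − 19, so c ≤ 80 − 0 = 80.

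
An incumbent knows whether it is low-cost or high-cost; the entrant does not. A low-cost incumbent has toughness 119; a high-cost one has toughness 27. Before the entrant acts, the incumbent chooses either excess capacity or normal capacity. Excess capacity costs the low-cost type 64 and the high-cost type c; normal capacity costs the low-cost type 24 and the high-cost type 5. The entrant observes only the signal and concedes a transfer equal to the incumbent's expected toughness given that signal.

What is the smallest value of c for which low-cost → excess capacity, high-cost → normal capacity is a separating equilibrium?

Under separation: excess capacity → low-cost (pays 119); normal capacity → high-cost (pays 27).
Low-cost: 119 − 64 = 55 ≥ 27 − 24 = 3. Holds regardless of c. ✓
High-cost: 27 − 5 ≥ 119 − c, so c ≥ 119 − 22 = 97.

97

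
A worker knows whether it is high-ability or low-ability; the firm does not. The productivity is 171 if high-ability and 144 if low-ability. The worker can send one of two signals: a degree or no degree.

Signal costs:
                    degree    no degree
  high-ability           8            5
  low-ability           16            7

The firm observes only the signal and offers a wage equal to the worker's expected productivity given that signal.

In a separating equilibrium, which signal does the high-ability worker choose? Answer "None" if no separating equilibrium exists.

None

Try high-ability → degree, low-ability → no degree:
  Under separation the firm infers type exactly: degree → high-ability (pays 171), no degree → low-ability (pays 144).
  High-ability: degree gives 171 − 8 = 163; no degree gives 144 − 5 = 139. No deviation. ✓
  Low-ability: no degree gives 144 − 7 = 137; degree gives 171 − 16 = 155. Would deviate. ✗
Try high-ability → no degree, low-ability → degree:
  Under separation the firm infers type exactly: no degree → high-ability (pays 171), degree → low-ability (pays 144).
  High-ability: no degree gives 171 − 5 = 166; degree gives 144 − 8 = 136. No deviation. ✓
  Low-ability: degree gives 144 − 16 = 128; no degree gives 171 − 7 = 164. Would deviate. ✗
Neither assignment is incentive-compatible.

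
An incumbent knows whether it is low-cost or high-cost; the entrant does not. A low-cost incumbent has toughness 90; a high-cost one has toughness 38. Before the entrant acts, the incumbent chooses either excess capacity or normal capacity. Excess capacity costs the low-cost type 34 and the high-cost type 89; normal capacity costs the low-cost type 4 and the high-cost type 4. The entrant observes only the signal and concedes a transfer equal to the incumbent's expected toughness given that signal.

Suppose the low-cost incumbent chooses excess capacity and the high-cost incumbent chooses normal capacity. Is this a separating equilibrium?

If types separate, excess capacity earns payment 90 and normal capacity earns 38.
Low-cost: excess capacity gives 90 − 34 = 56; normal capacity gives 38 − 4 = 34. No deviation. ✓
High-cost: normal capacity gives 38 − 4 = 34; excess capacity gives 90 − 89 = 1. No deviation. ✓
Both incentive constraints hold.

Yes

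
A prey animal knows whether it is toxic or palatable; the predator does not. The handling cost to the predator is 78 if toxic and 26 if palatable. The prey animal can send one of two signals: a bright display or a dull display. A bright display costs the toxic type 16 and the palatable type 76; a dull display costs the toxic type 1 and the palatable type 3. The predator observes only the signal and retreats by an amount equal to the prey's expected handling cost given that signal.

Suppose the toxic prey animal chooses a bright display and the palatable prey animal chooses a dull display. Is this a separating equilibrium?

Under separation the predator infers type exactly: bright display → toxic (pays 78), dull display → palatable (pays 26).
Toxic: bright display gives 78 − 16 = 62; dull display gives 26 − 1 = 25. No deviation. ✓
Palatable: dull display gives 26 − 3 = 23; bright display gives 78 − 76 = 2. No deviation. ✓
Neither type gains from mimicking the other.

Yes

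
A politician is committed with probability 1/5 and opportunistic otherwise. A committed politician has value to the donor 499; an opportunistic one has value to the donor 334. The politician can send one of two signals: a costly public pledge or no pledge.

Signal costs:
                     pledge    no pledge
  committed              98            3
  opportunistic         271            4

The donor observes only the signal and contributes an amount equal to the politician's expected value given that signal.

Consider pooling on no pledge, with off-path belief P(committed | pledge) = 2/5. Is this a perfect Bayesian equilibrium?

Yes

At the pooled signal (no pledge) the donor holds the prior 1/5 and pays 1/5·499 + 4/5·334 = 367. Off-path (pledge) belief 2/5 gives 2/5·499 + 3/5·334 = 400.
Committed: no pledge gives 367 − 3 = 364; pledge gives 400 − 98 = 302. Stays. ✓
Opportunistic: no pledge gives 367 − 4 = 363; pledge gives 400 − 271 = 129. Stays. ✓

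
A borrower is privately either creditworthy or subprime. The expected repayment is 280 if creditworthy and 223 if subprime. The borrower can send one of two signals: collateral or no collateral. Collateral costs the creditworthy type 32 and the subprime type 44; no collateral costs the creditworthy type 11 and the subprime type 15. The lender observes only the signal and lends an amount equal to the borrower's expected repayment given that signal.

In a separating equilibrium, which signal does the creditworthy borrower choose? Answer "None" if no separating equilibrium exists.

None

Try creditworthy → collateral, subprime → no collateral:
  If types separate, collateral earns payment 280 and no collateral earns 223.
  Creditworthy: collateral gives 280 − 32 = 248; no collateral gives 223 − 11 = 212. No deviation. ✓
  Subprime: no collateral gives 223 − 15 = 208; collateral gives 280 − 44 = 236. Would deviate. ✗
Try creditworthy → no collateral, subprime → collateral:
  If types separate, no collateral earns payment 280 and collateral earns 223.
  Creditworthy: no collateral gives 280 − 11 = 269; collateral gives 223 − 32 = 191. No deviation. ✓
  Subprime: collateral gives 223 − 44 = 179; no collateral gives 280 − 15 = 265. Would deviate. ✗
Neither assignment is incentive-compatible.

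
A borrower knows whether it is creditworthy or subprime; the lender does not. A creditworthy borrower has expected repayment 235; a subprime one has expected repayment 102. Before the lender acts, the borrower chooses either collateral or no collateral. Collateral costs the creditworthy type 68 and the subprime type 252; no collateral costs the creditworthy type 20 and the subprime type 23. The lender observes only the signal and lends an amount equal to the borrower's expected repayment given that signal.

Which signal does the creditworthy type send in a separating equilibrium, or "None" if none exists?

collateral

Try creditworthy → collateral, subprime → no collateral:
  Under separation the lender infers type exactly: collateral → creditworthy (pays 235), no collateral → subprime (pays 102).
  Creditworthy: collateral gives 235 − 68 = 167; no collateral gives 102 − 20 = 82. No deviation. ✓
  Subprime: no collateral gives 102 − 23 = 79; collateral gives 235 − 252 = -17. No deviation. ✓
Both hold — the creditworthy type sends collateral.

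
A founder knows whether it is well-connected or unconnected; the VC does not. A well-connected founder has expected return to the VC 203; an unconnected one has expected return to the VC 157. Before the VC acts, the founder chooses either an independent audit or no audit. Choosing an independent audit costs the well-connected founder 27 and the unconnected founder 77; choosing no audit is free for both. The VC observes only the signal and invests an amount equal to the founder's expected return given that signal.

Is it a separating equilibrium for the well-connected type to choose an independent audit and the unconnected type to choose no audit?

If types separate, audit earns payment 203 and no audit earns 157.
Well-connected: audit gives 203 − 27 = 176; no audit gives 157 − 0 = 157. No deviation. ✓
Unconnected: no audit gives 157 − 0 = 157; audit gives 203 − 77 = 126. No deviation. ✓
Both incentive constraints hold.

Yes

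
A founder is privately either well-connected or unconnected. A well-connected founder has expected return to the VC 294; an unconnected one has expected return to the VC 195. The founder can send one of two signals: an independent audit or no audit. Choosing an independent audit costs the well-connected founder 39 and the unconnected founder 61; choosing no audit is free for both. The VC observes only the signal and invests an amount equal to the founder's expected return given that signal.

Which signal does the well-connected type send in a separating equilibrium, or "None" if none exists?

None

Try well-connected → audit, unconnected → no audit:
  If types separate, audit earns payment 294 and no audit earns 195.
  Well-connected: audit gives 294 − 39 = 255; no audit gives 195 − 0 = 195. No deviation. ✓
  Unconnected: no audit gives 195 − 0 = 195; audit gives 294 − 61 = 233. Would deviate. ✗
Try well-connected → no audit, unconnected → audit:
  If types separate, no audit earns payment 294 and audit earns 195.
  Well-connected: no audit gives 294 − 0 = 294; audit gives 195 − 39 = 156. No deviation. ✓
  Unconnected: audit gives 195 − 61 = 134; no audit gives 294 − 0 = 294. Would deviate. ✗
Neither assignment is incentive-compatible.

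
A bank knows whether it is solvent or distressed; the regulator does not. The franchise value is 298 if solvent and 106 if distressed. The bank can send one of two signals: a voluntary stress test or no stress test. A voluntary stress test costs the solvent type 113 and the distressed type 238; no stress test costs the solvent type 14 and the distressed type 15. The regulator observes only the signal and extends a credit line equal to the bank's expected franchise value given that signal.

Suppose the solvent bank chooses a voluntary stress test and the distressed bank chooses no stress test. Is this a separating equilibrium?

Yes

If types separate, stress test earns payment 298 and no stress test earns 106.
Solvent: stress test gives 298 − 113 = 185; no stress test gives 106 − 14 = 92. No deviation. ✓
Distressed: no stress test gives 106 − 15 = 91; stress test gives 298 − 238 = 60. No deviation. ✓
Neither type gains from mimicking the other.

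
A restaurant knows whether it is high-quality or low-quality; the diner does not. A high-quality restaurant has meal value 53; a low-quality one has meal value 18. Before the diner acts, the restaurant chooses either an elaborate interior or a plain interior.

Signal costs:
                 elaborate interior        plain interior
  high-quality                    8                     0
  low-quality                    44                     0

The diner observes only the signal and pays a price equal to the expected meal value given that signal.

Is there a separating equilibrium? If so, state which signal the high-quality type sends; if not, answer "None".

elaborate interior

Try high-quality → elaborate interior, low-quality → plain interior:
  Under separation the diner infers type exactly: elaborate interior → high-quality (pays 53), plain interior → low-quality (pays 18).
  High-quality: elaborate interior gives 53 − 8 = 45; plain interior gives 18 − 0 = 18. No deviation. ✓
  Low-quality: plain interior gives 18 − 0 = 18; elaborate interior gives 53 − 44 = 9. No deviation. ✓
Both hold — the high-quality type sends elaborate interior.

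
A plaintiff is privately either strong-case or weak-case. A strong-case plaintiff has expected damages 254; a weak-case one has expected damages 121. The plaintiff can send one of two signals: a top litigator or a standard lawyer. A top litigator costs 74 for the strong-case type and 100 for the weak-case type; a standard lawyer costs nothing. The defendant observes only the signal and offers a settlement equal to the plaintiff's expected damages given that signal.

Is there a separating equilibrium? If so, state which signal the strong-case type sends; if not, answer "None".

None

Try strong-case → top litigator, weak-case → standard lawyer:
  Under separation the defendant infers type exactly: top litigator → strong-case (pays 254), standard lawyer → weak-case (pays 121).
  Strong-case: top litigator gives 254 − 74 = 180; standard lawyer gives 121 − 0 = 121. No deviation. ✓
  Weak-case: standard lawyer gives 121 − 0 = 121; top litigator gives 254 − 100 = 154. Would deviate. ✗
Try strong-case → standard lawyer, weak-case → top litigator:
  Under separation the defendant infers type exactly: standard lawyer → strong-case (pays 254), top litigator → weak-case (pays 121).
  Strong-case: standard lawyer gives 254 − 0 = 254; top litigator gives 121 − 74 = 47. No deviation. ✓
  Weak-case: top litigator gives 121 − 100 = 21; standard lawyer gives 254 − 0 = 254. Would deviate. ✗
Neither assignment is incentive-compatible.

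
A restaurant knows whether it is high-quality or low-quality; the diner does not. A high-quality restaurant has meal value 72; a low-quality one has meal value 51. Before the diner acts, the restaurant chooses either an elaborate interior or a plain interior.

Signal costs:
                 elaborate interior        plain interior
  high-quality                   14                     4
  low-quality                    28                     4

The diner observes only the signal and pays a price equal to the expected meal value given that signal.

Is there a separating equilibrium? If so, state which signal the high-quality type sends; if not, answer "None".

elaborate interior

Try high-quality → elaborate interior, low-quality → plain interior:
  If types separate, elaborate interior earns payment 72 and plain interior earns 51.
  High-quality: elaborate interior gives 72 − 14 = 58; plain interior gives 51 − 4 = 47. No deviation. ✓
  Low-quality: plain interior gives 51 − 4 = 47; elaborate interior gives 72 − 28 = 44. No deviation. ✓
Both hold — the high-quality type sends elaborate interior.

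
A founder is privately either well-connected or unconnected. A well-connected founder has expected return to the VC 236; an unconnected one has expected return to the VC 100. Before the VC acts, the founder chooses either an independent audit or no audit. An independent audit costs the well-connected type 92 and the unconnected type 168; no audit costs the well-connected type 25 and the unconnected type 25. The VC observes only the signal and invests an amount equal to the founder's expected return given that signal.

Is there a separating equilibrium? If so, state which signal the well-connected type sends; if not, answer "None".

Try well-connected → audit, unconnected → no audit:
  If types separate, audit earns payment 236 and no audit earns 100.
  Well-connected: audit gives 236 − 92 = 144; no audit gives 100 − 25 = 75. No deviation. ✓
  Unconnected: no audit gives 100 − 25 = 75; audit gives 236 − 168 = 68. No deviation. ✓
Both hold — the well-connected type sends audit.

audit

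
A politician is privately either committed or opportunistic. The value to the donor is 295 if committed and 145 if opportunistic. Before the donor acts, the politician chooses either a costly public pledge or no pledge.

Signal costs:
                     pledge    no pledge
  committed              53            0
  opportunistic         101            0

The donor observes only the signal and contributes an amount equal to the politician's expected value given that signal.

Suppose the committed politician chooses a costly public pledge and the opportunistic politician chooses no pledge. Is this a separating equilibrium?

No

If types separate, pledge earns payment 295 and no pledge earns 145.
Committed: pledge gives 295 − 53 = 242; no pledge gives 145 − 0 = 145. No deviation. ✓
Opportunistic: no pledge gives 145 − 0 = 145; pledge gives 295 − 101 = 194. Would deviate. ✗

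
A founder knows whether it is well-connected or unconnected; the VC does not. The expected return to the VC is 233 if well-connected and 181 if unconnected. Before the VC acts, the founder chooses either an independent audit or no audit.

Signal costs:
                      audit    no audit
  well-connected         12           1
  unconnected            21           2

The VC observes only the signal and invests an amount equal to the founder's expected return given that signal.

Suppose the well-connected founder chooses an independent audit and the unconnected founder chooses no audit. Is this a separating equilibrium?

If types separate, audit earns payment 233 and no audit earns 181.
Well-connected: audit gives 233 − 12 = 221; no audit gives 181 − 1 = 180. No deviation. ✓
Unconnected: no audit gives 181 − 2 = 179; audit gives 233 − 21 = 212. Would deviate. ✗

No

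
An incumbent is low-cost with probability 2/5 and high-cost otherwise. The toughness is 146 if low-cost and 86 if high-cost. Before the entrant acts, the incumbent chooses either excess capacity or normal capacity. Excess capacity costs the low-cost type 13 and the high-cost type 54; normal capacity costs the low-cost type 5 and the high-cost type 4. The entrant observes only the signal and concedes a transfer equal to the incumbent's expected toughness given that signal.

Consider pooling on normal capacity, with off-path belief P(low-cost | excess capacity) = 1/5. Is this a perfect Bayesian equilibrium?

Yes

On the equilibrium path (normal capacity) the entrant holds the prior 2/5 and pays 2/5·146 + 3/5·86 = 110. Off-path (excess capacity) belief 1/5 gives 1/5·146 + 4/5·86 = 98.
Low-cost: normal capacity gives 110 − 5 = 105; excess capacity gives 98 − 13 = 85. Stays. ✓
High-cost: normal capacity gives 110 − 4 = 106; excess capacity gives 98 − 54 = 44. Stays. ✓
Beliefs are Bayes-consistent on-path and both types best-respond.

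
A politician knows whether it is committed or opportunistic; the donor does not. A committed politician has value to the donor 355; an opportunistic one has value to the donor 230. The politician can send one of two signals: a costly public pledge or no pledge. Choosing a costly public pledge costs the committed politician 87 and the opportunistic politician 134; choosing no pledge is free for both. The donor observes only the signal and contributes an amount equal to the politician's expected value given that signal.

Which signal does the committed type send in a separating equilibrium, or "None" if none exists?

pledge

Try committed → pledge, opportunistic → no pledge:
  If types separate, pledge earns payment 355 and no pledge earns 230.
  Committed: pledge gives 355 − 87 = 268; no pledge gives 230 − 0 = 230. No deviation. ✓
  Opportunistic: no pledge gives 230 − 0 = 230; pledge gives 355 − 134 = 221. No deviation. ✓
Both hold — the committed type sends pledge.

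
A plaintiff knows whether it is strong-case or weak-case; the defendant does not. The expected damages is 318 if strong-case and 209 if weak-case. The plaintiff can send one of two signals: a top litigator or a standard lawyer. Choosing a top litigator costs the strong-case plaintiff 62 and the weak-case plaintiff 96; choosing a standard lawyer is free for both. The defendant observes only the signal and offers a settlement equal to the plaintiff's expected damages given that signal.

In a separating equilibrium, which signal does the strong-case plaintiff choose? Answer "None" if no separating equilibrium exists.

Try strong-case → top litigator, weak-case → standard lawyer:
  If types separate, top litigator earns payment 318 and standard lawyer earns 209.
  Strong-case: top litigator gives 318 − 62 = 256; standard lawyer gives 209 − 0 = 209. No deviation. ✓
  Weak-case: standard lawyer gives 209 − 0 = 209; top litigator gives 318 − 96 = 222. Would deviate. ✗
Try strong-case → standard lawyer, weak-case → top litigator:
  If types separate, standard lawyer earns payment 318 and top litigator earns 209.
  Strong-case: standard lawyer gives 318 − 0 = 318; top litigator gives 209 − 62 = 147. No deviation. ✓
  Weak-case: top litigator gives 209 − 96 = 113; standard lawyer gives 318 − 0 = 318. Would deviate. ✗
Neither assignment is incentive-compatible.

None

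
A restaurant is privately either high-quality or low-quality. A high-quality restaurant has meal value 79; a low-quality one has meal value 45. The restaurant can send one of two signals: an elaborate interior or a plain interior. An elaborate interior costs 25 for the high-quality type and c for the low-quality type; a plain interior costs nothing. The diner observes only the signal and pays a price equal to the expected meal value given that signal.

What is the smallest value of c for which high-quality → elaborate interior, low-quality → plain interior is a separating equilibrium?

Under separation: elaborate interior → high-quality (pays 79); plain interior → low-quality (pays 45).
High-quality: 79 − 25 = 54 ≥ 45 − 0 = 45. Holds regardless of c. ✓
Low-quality: 45 − 0 ≥ 79 − c, so c ≥ 79 − 45 = 34.

34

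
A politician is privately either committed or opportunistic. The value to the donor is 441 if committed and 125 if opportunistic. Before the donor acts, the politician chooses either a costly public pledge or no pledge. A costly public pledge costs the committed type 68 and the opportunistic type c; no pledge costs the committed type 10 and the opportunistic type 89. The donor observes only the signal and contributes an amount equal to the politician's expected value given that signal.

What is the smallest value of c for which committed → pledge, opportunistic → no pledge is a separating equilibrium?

Under separation: pledge → committed (pays 441); no pledge → opportunistic (pays 125).
Committed: 441 − 68 = 373 ≥ 125 − 10 = 115. Holds regardless of c. ✓
Opportunistic: 125 − 89 ≥ 441 − c, so c ≥ 441 − 36 = 405.

405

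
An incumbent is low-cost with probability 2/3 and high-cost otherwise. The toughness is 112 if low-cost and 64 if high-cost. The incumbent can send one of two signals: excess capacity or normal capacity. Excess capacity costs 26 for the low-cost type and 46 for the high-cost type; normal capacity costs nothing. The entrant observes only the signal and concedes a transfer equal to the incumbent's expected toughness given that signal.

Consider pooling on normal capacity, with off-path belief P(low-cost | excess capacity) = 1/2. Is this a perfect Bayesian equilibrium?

Yes

At the pooled signal (normal capacity) the entrant holds the prior 2/3 and pays 2/3·112 + 1/3·64 = 96. Off-path (excess capacity) belief 1/2 gives 1/2·112 + 1/2·64 = 88.
Low-cost: normal capacity gives 96 − 0 = 96; excess capacity gives 88 − 26 = 62. Stays. ✓
High-cost: normal capacity gives 96 − 0 = 96; excess capacity gives 88 − 46 = 42. Stays. ✓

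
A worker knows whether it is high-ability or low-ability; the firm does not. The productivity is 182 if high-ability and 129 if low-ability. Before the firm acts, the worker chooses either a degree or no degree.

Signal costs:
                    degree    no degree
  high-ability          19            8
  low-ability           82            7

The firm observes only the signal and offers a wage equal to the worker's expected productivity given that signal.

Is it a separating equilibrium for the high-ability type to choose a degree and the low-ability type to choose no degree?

Under separation the firm infers type exactly: degree → high-ability (pays 182), no degree → low-ability (pays 129).
High-ability: degree gives 182 − 19 = 163; no degree gives 129 − 8 = 121. No deviation. ✓
Low-ability: no degree gives 129 − 7 = 122; degree gives 182 − 82 = 100. No deviation. ✓
Both incentive constraints hold.

Yes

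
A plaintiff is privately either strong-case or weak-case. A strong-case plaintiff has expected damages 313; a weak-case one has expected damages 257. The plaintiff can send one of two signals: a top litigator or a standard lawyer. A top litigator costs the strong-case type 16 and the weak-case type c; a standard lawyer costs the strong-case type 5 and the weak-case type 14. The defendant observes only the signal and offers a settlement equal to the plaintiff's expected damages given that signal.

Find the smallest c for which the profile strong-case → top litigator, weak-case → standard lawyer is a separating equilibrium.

Under separation: top litigator → strong-case (pays 313); standard lawyer → weak-case (pays 257).
Strong-case: 313 − 16 = 297 ≥ 257 − 5 = 252. Holds regardless of c. ✓
Weak-case: 257 − 14 ≥ 313 − c, so c ≥ 313 − 243 = 70.

70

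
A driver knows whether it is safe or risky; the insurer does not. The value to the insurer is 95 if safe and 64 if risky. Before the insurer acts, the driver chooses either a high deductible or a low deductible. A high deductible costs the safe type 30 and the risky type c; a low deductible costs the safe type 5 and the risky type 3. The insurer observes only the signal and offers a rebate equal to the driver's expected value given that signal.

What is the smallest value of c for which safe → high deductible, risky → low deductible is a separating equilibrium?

34

Under separation: high deductible → safe (pays 95); low deductible → risky (pays 64).
Safe: 95 − 30 = 65 ≥ 64 − 5 = 59. Holds regardless of c. ✓
Risky: 64 − 3 ≥ 95 − c, so c ≥ 95 − 61 = 34.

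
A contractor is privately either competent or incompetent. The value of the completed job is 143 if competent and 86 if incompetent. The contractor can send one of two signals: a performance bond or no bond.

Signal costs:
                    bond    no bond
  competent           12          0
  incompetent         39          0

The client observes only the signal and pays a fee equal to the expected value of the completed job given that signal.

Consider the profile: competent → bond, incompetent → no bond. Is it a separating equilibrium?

No

Under separation the client infers type exactly: bond → competent (pays 143), no bond → incompetent (pays 86).
Competent: bond gives 143 − 12 = 131; no bond gives 86 − 0 = 86. No deviation. ✓
Incompetent: no bond gives 86 − 0 = 86; bond gives 143 − 39 = 104. Would deviate. ✗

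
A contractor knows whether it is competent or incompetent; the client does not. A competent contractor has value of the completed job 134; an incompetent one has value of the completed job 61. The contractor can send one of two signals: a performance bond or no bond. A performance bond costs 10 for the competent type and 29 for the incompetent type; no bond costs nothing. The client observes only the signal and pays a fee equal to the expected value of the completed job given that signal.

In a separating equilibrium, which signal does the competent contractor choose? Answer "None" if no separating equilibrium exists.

None

Try competent → bond, incompetent → no bond:
  If types separate, bond earns payment 134 and no bond earns 61.
  Competent: bond gives 134 − 10 = 124; no bond gives 61 − 0 = 61. No deviation. ✓
  Incompetent: no bond gives 61 − 0 = 61; bond gives 134 − 29 = 105. Would deviate. ✗
Try competent → no bond, incompetent → bond:
  If types separate, no bond earns payment 134 and bond earns 61.
  Competent: no bond gives 134 − 0 = 134; bond gives 61 − 10 = 51. No deviation. ✓
  Incompetent: bond gives 61 − 29 = 32; no bond gives 134 − 0 = 134. Would deviate. ✗
Neither assignment is incentive-compatible.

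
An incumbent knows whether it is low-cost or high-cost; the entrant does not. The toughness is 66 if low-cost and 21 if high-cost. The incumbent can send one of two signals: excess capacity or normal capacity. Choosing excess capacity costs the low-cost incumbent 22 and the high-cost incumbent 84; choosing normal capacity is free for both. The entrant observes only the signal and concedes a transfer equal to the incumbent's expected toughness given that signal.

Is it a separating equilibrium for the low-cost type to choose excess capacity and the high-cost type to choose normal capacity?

Yes

Under separation the entrant infers type exactly: excess capacity → low-cost (pays 66), normal capacity → high-cost (pays 21).
Low-cost: excess capacity gives 66 − 22 = 44; normal capacity gives 21 − 0 = 21. No deviation. ✓
High-cost: normal capacity gives 21 − 0 = 21; excess capacity gives 66 − 84 = -18. No deviation. ✓
Both incentive constraints hold.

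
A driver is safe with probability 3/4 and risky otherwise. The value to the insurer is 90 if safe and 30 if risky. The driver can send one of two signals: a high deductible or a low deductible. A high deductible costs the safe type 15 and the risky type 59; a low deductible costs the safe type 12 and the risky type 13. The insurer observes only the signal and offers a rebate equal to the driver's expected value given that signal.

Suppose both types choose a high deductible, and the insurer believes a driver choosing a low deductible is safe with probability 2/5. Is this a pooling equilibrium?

At the pooled signal (high deductible) the insurer holds the prior 3/4 and pays 3/4·90 + 1/4·30 = 75. Off-path (low deductible) belief 2/5 gives 2/5·90 + 3/5·30 = 54.
Safe: high deductible gives 75 − 15 = 60; low deductible gives 54 − 12 = 42. Stays. ✓
Risky: high deductible gives 75 − 59 = 16; low deductible gives 54 − 13 = 41. Deviates. ✗

No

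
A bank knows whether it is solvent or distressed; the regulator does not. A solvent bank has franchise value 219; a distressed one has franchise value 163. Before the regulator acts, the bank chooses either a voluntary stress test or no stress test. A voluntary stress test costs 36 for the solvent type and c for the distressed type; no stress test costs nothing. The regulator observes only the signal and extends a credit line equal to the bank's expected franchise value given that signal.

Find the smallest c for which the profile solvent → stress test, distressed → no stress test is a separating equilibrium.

56

Under separation: stress test → solvent (pays 219); no stress test → distressed (pays 163).
Solvent: 219 − 36 = 183 ≥ 163 − 0 = 163. Holds regardless of c. ✓
Distressed: 163 − 0 ≥ 219 − c, so c ≥ 219 − 163 = 56.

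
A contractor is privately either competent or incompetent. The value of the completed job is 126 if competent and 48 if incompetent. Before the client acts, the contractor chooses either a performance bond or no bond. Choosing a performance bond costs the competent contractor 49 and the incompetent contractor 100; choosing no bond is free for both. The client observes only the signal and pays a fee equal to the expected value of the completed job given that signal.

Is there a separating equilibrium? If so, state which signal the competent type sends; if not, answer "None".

bond

Try competent → bond, incompetent → no bond:
  If types separate, bond earns payment 126 and no bond earns 48.
  Competent: bond gives 126 − 49 = 77; no bond gives 48 − 0 = 48. No deviation. ✓
  Incompetent: no bond gives 48 − 0 = 48; bond gives 126 − 100 = 26. No deviation. ✓
Both hold — the competent type sends bond.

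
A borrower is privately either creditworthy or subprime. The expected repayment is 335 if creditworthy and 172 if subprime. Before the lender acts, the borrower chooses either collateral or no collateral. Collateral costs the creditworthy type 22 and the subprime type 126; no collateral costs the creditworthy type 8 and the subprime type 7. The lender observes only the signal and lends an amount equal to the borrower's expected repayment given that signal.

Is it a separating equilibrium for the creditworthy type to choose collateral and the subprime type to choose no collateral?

No

If types separate, collateral earns payment 335 and no collateral earns 172.
Creditworthy: collateral gives 335 − 22 = 313; no collateral gives 172 − 8 = 164. No deviation. ✓
Subprime: no collateral gives 172 − 7 = 165; collateral gives 335 − 126 = 209. Would deviate. ✗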